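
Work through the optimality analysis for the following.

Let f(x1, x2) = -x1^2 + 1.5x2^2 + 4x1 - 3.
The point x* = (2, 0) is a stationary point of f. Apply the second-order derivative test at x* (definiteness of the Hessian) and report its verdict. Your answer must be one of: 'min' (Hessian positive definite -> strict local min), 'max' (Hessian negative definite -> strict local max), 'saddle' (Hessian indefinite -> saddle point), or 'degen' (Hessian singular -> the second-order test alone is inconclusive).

Compute the Hessian H = grad^2 f:
  H = [[-2, 0], [0, 3]]
Verify stationarity: grad f(x*) = H x* + g = (0, 0).
Eigenvalues of H: -2, 3.
Eigenvalues have mixed signs, so H is indefinite -> x* is a saddle point.

saddle


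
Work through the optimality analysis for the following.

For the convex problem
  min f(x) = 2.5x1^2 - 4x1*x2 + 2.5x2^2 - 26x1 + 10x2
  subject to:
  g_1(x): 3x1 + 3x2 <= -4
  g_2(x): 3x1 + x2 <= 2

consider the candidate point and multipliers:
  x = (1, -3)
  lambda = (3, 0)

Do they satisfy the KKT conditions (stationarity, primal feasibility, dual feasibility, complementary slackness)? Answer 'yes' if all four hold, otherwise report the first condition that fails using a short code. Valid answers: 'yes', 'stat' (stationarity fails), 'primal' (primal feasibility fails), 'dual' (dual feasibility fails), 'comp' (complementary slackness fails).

Gradient of f: grad f(x) = Q x + c = (-9, -9)
Constraint values g_i(x) = a_i^T x - b_i:
  g_1((1, -3)) = -2
  g_2((1, -3)) = -2
Stationarity residual: grad f(x) + sum_i lambda_i a_i = (0, 0)
  -> stationarity OK
Primal feasibility (all g_i <= 0): OK
Dual feasibility (all lambda_i >= 0): OK
Complementary slackness (lambda_i * g_i(x) = 0 for all i): FAILS

Verdict: the first failing condition is complementary_slackness -> comp.

comp


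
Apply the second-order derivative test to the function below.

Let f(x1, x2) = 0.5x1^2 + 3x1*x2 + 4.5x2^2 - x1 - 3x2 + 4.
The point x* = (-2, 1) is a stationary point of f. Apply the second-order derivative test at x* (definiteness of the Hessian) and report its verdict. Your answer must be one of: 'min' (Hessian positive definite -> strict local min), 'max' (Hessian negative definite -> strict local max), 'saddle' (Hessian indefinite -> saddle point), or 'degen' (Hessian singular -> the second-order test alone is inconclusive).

Compute the Hessian H = grad^2 f:
  H = [[1, 3], [3, 9]]
Verify stationarity: grad f(x*) = H x* + g = (0, 0).
Eigenvalues of H: 0, 10.
H has a zero eigenvalue (singular; positive semidefinite but not definite), so H is neither positive definite, negative definite, nor indefinite. The second-order test alone is inconclusive -> degen.
(Indeed, f is constant along the null direction of H through x*, so x* is not a strict local extremum.)

degen


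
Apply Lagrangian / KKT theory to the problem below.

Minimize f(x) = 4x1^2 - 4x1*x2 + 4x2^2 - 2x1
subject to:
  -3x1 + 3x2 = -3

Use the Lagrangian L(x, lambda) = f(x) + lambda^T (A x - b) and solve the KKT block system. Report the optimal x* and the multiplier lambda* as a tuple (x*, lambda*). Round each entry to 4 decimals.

Form the Lagrangian:
  L(x, lambda) = (1/2) x^T Q x + c^T x + lambda^T (A x - b)
Stationarity (grad_x L = 0): Q x + c + A^T lambda = 0.
Primal feasibility: A x = b.

This gives the KKT block system:
  [ Q   A^T ] [ x     ]   [-c ]
  [ A    0  ] [ lambda ] = [ b ]

Solving the linear system:
  x*      = (0.75, -0.25)
  lambda* = (1.6667)
  f(x*)   = 1.75

x* = (0.75, -0.25), lambda* = (1.6667)


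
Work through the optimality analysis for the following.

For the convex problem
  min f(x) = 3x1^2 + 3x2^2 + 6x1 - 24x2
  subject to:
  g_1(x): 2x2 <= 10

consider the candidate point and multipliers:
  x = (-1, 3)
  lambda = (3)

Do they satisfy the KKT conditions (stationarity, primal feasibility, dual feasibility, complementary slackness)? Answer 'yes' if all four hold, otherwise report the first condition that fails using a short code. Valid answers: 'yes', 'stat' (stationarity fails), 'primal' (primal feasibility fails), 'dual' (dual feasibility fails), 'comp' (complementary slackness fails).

Gradient of f: grad f(x) = Q x + c = (0, -6)
Constraint values g_i(x) = a_i^T x - b_i:
  g_1((-1, 3)) = -4
Stationarity residual: grad f(x) + sum_i lambda_i a_i = (0, 0)
  -> stationarity OK
Primal feasibility (all g_i <= 0): OK
Dual feasibility (all lambda_i >= 0): OK
Complementary slackness (lambda_i * g_i(x) = 0 for all i): FAILS

Verdict: the first failing condition is complementary_slackness -> comp.

comp


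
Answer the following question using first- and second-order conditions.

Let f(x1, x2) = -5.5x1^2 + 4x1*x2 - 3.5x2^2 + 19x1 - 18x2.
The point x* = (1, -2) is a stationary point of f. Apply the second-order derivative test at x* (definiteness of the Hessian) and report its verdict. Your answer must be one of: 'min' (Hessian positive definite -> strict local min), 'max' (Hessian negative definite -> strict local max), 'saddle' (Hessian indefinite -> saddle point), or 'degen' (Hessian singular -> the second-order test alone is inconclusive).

Compute the Hessian H = grad^2 f:
  H = [[-11, 4], [4, -7]]
Verify stationarity: grad f(x*) = H x* + g = (0, 0).
Eigenvalues of H: -13.4721, -4.5279.
Both eigenvalues < 0, so H is negative definite -> x* is a strict local max.

max


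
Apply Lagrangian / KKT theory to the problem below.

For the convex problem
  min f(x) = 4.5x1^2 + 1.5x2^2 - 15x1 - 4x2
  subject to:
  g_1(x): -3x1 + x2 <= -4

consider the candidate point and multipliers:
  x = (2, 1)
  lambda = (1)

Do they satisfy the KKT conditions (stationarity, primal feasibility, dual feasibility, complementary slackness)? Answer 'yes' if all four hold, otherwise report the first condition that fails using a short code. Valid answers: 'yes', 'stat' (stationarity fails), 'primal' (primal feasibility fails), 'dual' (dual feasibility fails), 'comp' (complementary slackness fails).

Gradient of f: grad f(x) = Q x + c = (3, -1)
Constraint values g_i(x) = a_i^T x - b_i:
  g_1((2, 1)) = -1
Stationarity residual: grad f(x) + sum_i lambda_i a_i = (0, 0)
  -> stationarity OK
Primal feasibility (all g_i <= 0): OK
Dual feasibility (all lambda_i >= 0): OK
Complementary slackness (lambda_i * g_i(x) = 0 for all i): FAILS

Verdict: the first failing condition is complementary_slackness -> comp.

comp


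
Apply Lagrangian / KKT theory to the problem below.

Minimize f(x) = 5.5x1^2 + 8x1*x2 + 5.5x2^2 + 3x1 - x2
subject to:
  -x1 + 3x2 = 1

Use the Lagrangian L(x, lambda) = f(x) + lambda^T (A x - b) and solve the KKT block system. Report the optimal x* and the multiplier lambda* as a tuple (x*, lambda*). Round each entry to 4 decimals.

Form the Lagrangian:
  L(x, lambda) = (1/2) x^T Q x + c^T x + lambda^T (A x - b)
Stationarity (grad_x L = 0): Q x + c + A^T lambda = 0.
Primal feasibility: A x = b.

This gives the KKT block system:
  [ Q   A^T ] [ x     ]   [-c ]
  [ A    0  ] [ lambda ] = [ b ]

Solving the linear system:
  x*      = (-0.3734, 0.2089)
  lambda* = (0.5633)
  f(x*)   = -0.9462

x* = (-0.3734, 0.2089), lambda* = (0.5633)


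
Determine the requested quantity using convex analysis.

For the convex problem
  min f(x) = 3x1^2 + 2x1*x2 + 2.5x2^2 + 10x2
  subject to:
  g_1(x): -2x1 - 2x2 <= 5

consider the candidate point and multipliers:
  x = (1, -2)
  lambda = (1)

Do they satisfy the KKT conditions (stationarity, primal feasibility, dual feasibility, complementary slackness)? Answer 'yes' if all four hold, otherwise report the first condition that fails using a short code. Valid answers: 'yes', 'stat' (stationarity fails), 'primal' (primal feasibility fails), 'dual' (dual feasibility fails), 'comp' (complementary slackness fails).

Gradient of f: grad f(x) = Q x + c = (2, 2)
Constraint values g_i(x) = a_i^T x - b_i:
  g_1((1, -2)) = -3
Stationarity residual: grad f(x) + sum_i lambda_i a_i = (0, 0)
  -> stationarity OK
Primal feasibility (all g_i <= 0): OK
Dual feasibility (all lambda_i >= 0): OK
Complementary slackness (lambda_i * g_i(x) = 0 for all i): FAILS

Verdict: the first failing condition is complementary_slackness -> comp.

comp


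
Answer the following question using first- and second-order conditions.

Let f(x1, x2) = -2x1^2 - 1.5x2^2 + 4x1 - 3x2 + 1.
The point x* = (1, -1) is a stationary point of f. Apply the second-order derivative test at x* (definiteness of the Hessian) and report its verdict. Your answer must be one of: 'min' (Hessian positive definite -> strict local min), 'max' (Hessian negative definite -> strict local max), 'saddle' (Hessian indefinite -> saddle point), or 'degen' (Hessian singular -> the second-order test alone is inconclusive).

Compute the Hessian H = grad^2 f:
  H = [[-4, 0], [0, -3]]
Verify stationarity: grad f(x*) = H x* + g = (0, 0).
Eigenvalues of H: -4, -3.
Both eigenvalues < 0, so H is negative definite -> x* is a strict local max.

max


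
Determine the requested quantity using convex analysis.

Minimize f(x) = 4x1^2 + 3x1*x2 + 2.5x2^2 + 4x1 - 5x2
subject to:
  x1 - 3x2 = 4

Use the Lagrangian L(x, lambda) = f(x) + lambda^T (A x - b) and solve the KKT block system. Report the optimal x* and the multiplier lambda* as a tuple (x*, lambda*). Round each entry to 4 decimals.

Form the Lagrangian:
  L(x, lambda) = (1/2) x^T Q x + c^T x + lambda^T (A x - b)
Stationarity (grad_x L = 0): Q x + c + A^T lambda = 0.
Primal feasibility: A x = b.

This gives the KKT block system:
  [ Q   A^T ] [ x     ]   [-c ]
  [ A    0  ] [ lambda ] = [ b ]

Solving the linear system:
  x*      = (0.3684, -1.2105)
  lambda* = (-3.3158)
  f(x*)   = 10.3947

x* = (0.3684, -1.2105), lambda* = (-3.3158)


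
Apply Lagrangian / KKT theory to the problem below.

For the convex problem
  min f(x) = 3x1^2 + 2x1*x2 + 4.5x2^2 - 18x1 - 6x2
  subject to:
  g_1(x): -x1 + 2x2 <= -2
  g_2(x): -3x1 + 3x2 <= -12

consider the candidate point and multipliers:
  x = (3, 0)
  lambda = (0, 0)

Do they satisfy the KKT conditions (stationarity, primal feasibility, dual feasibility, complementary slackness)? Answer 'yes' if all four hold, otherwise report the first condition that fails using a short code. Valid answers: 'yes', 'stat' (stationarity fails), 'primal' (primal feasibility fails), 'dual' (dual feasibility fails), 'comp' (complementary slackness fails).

Gradient of f: grad f(x) = Q x + c = (0, 0)
Constraint values g_i(x) = a_i^T x - b_i:
  g_1((3, 0)) = -1
  g_2((3, 0)) = 3
Stationarity residual: grad f(x) + sum_i lambda_i a_i = (0, 0)
  -> stationarity OK
Primal feasibility (all g_i <= 0): FAILS
Dual feasibility (all lambda_i >= 0): OK
Complementary slackness (lambda_i * g_i(x) = 0 for all i): OK

Verdict: the first failing condition is primal_feasibility -> primal.

primal


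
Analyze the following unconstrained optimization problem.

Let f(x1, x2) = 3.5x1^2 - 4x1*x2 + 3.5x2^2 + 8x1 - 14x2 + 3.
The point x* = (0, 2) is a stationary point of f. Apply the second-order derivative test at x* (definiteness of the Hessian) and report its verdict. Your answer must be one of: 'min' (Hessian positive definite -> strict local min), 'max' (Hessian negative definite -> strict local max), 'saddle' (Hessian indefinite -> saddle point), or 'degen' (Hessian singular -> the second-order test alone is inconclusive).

Compute the Hessian H = grad^2 f:
  H = [[7, -4], [-4, 7]]
Verify stationarity: grad f(x*) = H x* + g = (0, 0).
Eigenvalues of H: 3, 11.
Both eigenvalues > 0, so H is positive definite -> x* is a strict local min.

min


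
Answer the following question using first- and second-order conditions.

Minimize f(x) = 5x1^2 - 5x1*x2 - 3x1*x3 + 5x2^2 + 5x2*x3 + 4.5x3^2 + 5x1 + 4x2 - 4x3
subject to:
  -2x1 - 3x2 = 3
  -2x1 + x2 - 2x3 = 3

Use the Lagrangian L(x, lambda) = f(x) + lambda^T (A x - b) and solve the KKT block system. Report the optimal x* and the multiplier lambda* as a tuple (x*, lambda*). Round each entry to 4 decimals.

Form the Lagrangian:
  L(x, lambda) = (1/2) x^T Q x + c^T x + lambda^T (A x - b)
Stationarity (grad_x L = 0): Q x + c + A^T lambda = 0.
Primal feasibility: A x = b.

This gives the KKT block system:
  [ Q   A^T ] [ x     ]   [-c ]
  [ A    0  ] [ lambda ] = [ b ]

Solving the linear system:
  x*      = (-1.1605, -0.2263, -0.4527)
  lambda* = (0.8045, -2.8621)
  f(x*)   = 0.6379

x* = (-1.1605, -0.2263, -0.4527), lambda* = (0.8045, -2.8621)


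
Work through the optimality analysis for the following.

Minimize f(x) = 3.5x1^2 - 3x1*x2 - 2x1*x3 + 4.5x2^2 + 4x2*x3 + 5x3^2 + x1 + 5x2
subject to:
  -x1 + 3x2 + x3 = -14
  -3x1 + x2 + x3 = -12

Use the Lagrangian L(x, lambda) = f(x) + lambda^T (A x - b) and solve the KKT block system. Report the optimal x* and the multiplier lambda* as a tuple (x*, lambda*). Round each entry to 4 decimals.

Form the Lagrangian:
  L(x, lambda) = (1/2) x^T Q x + c^T x + lambda^T (A x - b)
Stationarity (grad_x L = 0): Q x + c + A^T lambda = 0.
Primal feasibility: A x = b.

This gives the KKT block system:
  [ Q   A^T ] [ x     ]   [-c ]
  [ A    0  ] [ lambda ] = [ b ]

Solving the linear system:
  x*      = (2.8507, -3.8507, 0.403)
  lambda* = (9.7612, 7.3134)
  f(x*)   = 104.0075

x* = (2.8507, -3.8507, 0.403), lambda* = (9.7612, 7.3134)


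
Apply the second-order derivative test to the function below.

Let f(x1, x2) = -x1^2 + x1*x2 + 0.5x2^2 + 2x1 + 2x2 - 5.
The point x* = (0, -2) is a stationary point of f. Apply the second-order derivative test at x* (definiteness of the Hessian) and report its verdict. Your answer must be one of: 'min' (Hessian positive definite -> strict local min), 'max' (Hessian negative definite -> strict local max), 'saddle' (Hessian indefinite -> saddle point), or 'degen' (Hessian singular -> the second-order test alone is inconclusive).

Compute the Hessian H = grad^2 f:
  H = [[-2, 1], [1, 1]]
Verify stationarity: grad f(x*) = H x* + g = (0, 0).
Eigenvalues of H: -2.3028, 1.3028.
Eigenvalues have mixed signs, so H is indefinite -> x* is a saddle point.

saddle


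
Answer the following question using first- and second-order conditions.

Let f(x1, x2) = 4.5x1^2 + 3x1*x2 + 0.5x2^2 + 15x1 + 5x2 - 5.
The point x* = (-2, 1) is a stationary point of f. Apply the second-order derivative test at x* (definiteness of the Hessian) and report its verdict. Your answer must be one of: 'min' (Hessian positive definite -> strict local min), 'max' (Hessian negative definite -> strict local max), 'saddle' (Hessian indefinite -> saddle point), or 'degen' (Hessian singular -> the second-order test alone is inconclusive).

Compute the Hessian H = grad^2 f:
  H = [[9, 3], [3, 1]]
Verify stationarity: grad f(x*) = H x* + g = (0, 0).
Eigenvalues of H: 0, 10.
H has a zero eigenvalue (singular; positive semidefinite but not definite), so H is neither positive definite, negative definite, nor indefinite. The second-order test alone is inconclusive -> degen.
(Indeed, f is constant along the null direction of H through x*, so x* is not a strict local extremum.)

degen


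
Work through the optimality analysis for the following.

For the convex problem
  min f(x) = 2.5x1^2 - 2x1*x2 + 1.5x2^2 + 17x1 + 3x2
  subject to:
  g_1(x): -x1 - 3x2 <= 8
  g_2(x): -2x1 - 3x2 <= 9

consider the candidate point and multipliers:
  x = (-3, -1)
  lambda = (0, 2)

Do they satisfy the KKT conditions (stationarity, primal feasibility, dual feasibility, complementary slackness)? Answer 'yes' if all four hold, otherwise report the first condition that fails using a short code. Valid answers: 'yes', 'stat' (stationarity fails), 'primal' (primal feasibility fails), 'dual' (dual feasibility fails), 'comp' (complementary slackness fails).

Gradient of f: grad f(x) = Q x + c = (4, 6)
Constraint values g_i(x) = a_i^T x - b_i:
  g_1((-3, -1)) = -2
  g_2((-3, -1)) = 0
Stationarity residual: grad f(x) + sum_i lambda_i a_i = (0, 0)
  -> stationarity OK
Primal feasibility (all g_i <= 0): OK
Dual feasibility (all lambda_i >= 0): OK
Complementary slackness (lambda_i * g_i(x) = 0 for all i): OK

Verdict: yes, KKT holds.

yes


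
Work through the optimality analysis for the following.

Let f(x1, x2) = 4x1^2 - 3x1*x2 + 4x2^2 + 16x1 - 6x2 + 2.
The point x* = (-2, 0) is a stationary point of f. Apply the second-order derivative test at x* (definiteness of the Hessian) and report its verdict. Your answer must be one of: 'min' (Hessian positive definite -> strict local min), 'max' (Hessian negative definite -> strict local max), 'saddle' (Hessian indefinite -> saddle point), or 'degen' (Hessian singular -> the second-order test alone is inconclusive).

Compute the Hessian H = grad^2 f:
  H = [[8, -3], [-3, 8]]
Verify stationarity: grad f(x*) = H x* + g = (0, 0).
Eigenvalues of H: 5, 11.
Both eigenvalues > 0, so H is positive definite -> x* is a strict local min.

min


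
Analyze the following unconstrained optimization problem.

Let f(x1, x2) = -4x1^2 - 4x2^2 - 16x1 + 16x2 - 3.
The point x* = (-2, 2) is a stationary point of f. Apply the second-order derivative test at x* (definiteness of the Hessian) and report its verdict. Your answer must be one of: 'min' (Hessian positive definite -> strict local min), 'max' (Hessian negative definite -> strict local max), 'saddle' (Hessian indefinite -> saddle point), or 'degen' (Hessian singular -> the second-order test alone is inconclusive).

Compute the Hessian H = grad^2 f:
  H = [[-8, 0], [0, -8]]
Verify stationarity: grad f(x*) = H x* + g = (0, 0).
Eigenvalues of H: -8, -8.
Both eigenvalues < 0, so H is negative definite -> x* is a strict local max.

max


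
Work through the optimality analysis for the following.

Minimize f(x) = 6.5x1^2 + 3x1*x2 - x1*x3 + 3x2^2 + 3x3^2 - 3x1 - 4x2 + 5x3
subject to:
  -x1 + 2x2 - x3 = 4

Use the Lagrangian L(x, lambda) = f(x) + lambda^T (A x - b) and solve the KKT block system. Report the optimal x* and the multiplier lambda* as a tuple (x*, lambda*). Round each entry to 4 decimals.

Form the Lagrangian:
  L(x, lambda) = (1/2) x^T Q x + c^T x + lambda^T (A x - b)
Stationarity (grad_x L = 0): Q x + c + A^T lambda = 0.
Primal feasibility: A x = b.

This gives the KKT block system:
  [ Q   A^T ] [ x     ]   [-c ]
  [ A    0  ] [ lambda ] = [ b ]

Solving the linear system:
  x*      = (-0.2711, 1.3006, -1.1277)
  lambda* = (-1.4951)
  f(x*)   = -2.0236

x* = (-0.2711, 1.3006, -1.1277), lambda* = (-1.4951)


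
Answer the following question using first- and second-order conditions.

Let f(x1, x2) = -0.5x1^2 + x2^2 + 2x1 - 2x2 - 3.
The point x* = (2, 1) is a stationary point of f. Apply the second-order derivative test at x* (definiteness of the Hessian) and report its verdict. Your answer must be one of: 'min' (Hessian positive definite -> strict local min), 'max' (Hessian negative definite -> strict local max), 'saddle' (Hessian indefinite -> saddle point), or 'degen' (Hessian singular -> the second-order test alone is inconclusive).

Compute the Hessian H = grad^2 f:
  H = [[-1, 0], [0, 2]]
Verify stationarity: grad f(x*) = H x* + g = (0, 0).
Eigenvalues of H: -1, 2.
Eigenvalues have mixed signs, so H is indefinite -> x* is a saddle point.

saddle


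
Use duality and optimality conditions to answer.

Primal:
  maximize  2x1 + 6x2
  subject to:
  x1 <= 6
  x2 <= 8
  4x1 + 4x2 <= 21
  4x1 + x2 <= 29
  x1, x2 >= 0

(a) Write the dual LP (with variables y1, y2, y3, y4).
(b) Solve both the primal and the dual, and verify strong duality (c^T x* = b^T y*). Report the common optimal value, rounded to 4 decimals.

The standard primal-dual pair for 'max c^T x s.t. A x <= b, x >= 0' is:
  Dual:  min b^T y  s.t.  A^T y >= c,  y >= 0.

So the dual LP is:
  minimize  6y1 + 8y2 + 21y3 + 29y4
  subject to:
    y1 + 4y3 + 4y4 >= 2
    y2 + 4y3 + y4 >= 6
    y1, y2, y3, y4 >= 0

Solving the primal: x* = (0, 5.25).
  primal value c^T x* = 31.5.
Solving the dual: y* = (0, 0, 1.5, 0).
  dual value b^T y* = 31.5.
Strong duality: c^T x* = b^T y*. Confirmed.

31.5


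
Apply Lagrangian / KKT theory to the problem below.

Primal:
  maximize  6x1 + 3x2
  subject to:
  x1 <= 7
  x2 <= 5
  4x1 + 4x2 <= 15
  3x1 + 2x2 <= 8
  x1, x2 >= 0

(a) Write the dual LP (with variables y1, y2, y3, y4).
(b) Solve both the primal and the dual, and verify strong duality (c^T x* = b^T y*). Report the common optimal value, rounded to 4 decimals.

The standard primal-dual pair for 'max c^T x s.t. A x <= b, x >= 0' is:
  Dual:  min b^T y  s.t.  A^T y >= c,  y >= 0.

So the dual LP is:
  minimize  7y1 + 5y2 + 15y3 + 8y4
  subject to:
    y1 + 4y3 + 3y4 >= 6
    y2 + 4y3 + 2y4 >= 3
    y1, y2, y3, y4 >= 0

Solving the primal: x* = (2.6667, 0).
  primal value c^T x* = 16.
Solving the dual: y* = (0, 0, 0, 2).
  dual value b^T y* = 16.
Strong duality: c^T x* = b^T y*. Confirmed.

16


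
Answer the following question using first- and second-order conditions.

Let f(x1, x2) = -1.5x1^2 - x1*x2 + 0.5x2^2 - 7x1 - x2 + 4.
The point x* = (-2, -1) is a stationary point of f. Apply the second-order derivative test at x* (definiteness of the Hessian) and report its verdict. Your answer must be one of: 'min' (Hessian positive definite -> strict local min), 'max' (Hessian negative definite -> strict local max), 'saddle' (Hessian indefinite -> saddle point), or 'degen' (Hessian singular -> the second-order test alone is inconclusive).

Compute the Hessian H = grad^2 f:
  H = [[-3, -1], [-1, 1]]
Verify stationarity: grad f(x*) = H x* + g = (0, 0).
Eigenvalues of H: -3.2361, 1.2361.
Eigenvalues have mixed signs, so H is indefinite -> x* is a saddle point.

saddle


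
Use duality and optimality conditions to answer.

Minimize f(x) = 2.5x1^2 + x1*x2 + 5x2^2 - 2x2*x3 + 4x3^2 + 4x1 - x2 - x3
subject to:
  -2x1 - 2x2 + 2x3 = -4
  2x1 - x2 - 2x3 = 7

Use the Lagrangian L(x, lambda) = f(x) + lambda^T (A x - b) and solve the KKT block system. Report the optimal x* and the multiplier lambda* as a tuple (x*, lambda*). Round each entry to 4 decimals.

Form the Lagrangian:
  L(x, lambda) = (1/2) x^T Q x + c^T x + lambda^T (A x - b)
Stationarity (grad_x L = 0): Q x + c + A^T lambda = 0.
Primal feasibility: A x = b.

This gives the KKT block system:
  [ Q   A^T ] [ x     ]   [-c ]
  [ A    0  ] [ lambda ] = [ b ]

Solving the linear system:
  x*      = (1.5385, -1, -1.4615)
  lambda* = (-0.3974, -5.7436)
  f(x*)   = 23.6154

x* = (1.5385, -1, -1.4615), lambda* = (-0.3974, -5.7436)


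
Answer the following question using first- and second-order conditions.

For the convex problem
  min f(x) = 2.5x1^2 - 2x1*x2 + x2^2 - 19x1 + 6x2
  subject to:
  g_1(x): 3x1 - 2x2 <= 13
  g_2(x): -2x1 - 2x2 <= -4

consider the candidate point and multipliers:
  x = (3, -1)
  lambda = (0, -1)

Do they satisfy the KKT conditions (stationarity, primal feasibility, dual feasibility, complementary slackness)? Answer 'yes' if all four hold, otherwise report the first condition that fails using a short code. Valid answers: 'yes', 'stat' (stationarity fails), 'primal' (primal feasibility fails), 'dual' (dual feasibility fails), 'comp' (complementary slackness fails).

Gradient of f: grad f(x) = Q x + c = (-2, -2)
Constraint values g_i(x) = a_i^T x - b_i:
  g_1((3, -1)) = -2
  g_2((3, -1)) = 0
Stationarity residual: grad f(x) + sum_i lambda_i a_i = (0, 0)
  -> stationarity OK
Primal feasibility (all g_i <= 0): OK
Dual feasibility (all lambda_i >= 0): FAILS
Complementary slackness (lambda_i * g_i(x) = 0 for all i): OK

Verdict: the first failing condition is dual_feasibility -> dual.

dual


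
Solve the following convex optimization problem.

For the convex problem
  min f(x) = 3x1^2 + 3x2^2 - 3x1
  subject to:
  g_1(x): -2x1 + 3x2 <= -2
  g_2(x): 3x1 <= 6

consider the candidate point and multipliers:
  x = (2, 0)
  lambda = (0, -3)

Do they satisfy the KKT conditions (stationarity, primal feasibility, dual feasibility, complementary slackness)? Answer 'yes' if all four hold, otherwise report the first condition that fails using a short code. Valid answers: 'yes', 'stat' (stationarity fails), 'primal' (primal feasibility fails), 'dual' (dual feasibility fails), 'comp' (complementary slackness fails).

Gradient of f: grad f(x) = Q x + c = (9, 0)
Constraint values g_i(x) = a_i^T x - b_i:
  g_1((2, 0)) = -2
  g_2((2, 0)) = 0
Stationarity residual: grad f(x) + sum_i lambda_i a_i = (0, 0)
  -> stationarity OK
Primal feasibility (all g_i <= 0): OK
Dual feasibility (all lambda_i >= 0): FAILS
Complementary slackness (lambda_i * g_i(x) = 0 for all i): OK

Verdict: the first failing condition is dual_feasibility -> dual.

dual


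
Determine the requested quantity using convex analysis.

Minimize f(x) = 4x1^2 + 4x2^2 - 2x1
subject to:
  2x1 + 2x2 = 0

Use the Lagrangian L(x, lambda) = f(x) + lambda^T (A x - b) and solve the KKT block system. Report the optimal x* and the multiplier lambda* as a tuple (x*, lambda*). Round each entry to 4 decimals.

Form the Lagrangian:
  L(x, lambda) = (1/2) x^T Q x + c^T x + lambda^T (A x - b)
Stationarity (grad_x L = 0): Q x + c + A^T lambda = 0.
Primal feasibility: A x = b.

This gives the KKT block system:
  [ Q   A^T ] [ x     ]   [-c ]
  [ A    0  ] [ lambda ] = [ b ]

Solving the linear system:
  x*      = (0.125, -0.125)
  lambda* = (0.5)
  f(x*)   = -0.125

x* = (0.125, -0.125), lambda* = (0.5)


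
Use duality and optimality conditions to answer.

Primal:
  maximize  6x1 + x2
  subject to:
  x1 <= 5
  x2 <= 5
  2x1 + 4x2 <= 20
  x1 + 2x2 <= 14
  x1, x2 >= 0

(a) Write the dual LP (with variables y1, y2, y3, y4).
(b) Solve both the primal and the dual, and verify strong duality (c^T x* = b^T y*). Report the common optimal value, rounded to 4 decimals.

The standard primal-dual pair for 'max c^T x s.t. A x <= b, x >= 0' is:
  Dual:  min b^T y  s.t.  A^T y >= c,  y >= 0.

So the dual LP is:
  minimize  5y1 + 5y2 + 20y3 + 14y4
  subject to:
    y1 + 2y3 + y4 >= 6
    y2 + 4y3 + 2y4 >= 1
    y1, y2, y3, y4 >= 0

Solving the primal: x* = (5, 2.5).
  primal value c^T x* = 32.5.
Solving the dual: y* = (5.5, 0, 0.25, 0).
  dual value b^T y* = 32.5.
Strong duality: c^T x* = b^T y*. Confirmed.

32.5


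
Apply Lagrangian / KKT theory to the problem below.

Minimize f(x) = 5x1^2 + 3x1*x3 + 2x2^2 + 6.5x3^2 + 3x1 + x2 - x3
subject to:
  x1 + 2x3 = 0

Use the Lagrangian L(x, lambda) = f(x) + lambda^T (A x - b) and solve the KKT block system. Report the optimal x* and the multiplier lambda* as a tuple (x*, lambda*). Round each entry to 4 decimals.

Form the Lagrangian:
  L(x, lambda) = (1/2) x^T Q x + c^T x + lambda^T (A x - b)
Stationarity (grad_x L = 0): Q x + c + A^T lambda = 0.
Primal feasibility: A x = b.

This gives the KKT block system:
  [ Q   A^T ] [ x     ]   [-c ]
  [ A    0  ] [ lambda ] = [ b ]

Solving the linear system:
  x*      = (-0.3415, -0.25, 0.1707)
  lambda* = (-0.0976)
  f(x*)   = -0.7226

x* = (-0.3415, -0.25, 0.1707), lambda* = (-0.0976)


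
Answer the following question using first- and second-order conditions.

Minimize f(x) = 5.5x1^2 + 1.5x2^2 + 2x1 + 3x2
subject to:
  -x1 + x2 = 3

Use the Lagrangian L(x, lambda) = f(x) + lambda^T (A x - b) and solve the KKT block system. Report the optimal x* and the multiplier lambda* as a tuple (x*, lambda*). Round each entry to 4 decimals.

Form the Lagrangian:
  L(x, lambda) = (1/2) x^T Q x + c^T x + lambda^T (A x - b)
Stationarity (grad_x L = 0): Q x + c + A^T lambda = 0.
Primal feasibility: A x = b.

This gives the KKT block system:
  [ Q   A^T ] [ x     ]   [-c ]
  [ A    0  ] [ lambda ] = [ b ]

Solving the linear system:
  x*      = (-1, 2)
  lambda* = (-9)
  f(x*)   = 15.5

x* = (-1, 2), lambda* = (-9)


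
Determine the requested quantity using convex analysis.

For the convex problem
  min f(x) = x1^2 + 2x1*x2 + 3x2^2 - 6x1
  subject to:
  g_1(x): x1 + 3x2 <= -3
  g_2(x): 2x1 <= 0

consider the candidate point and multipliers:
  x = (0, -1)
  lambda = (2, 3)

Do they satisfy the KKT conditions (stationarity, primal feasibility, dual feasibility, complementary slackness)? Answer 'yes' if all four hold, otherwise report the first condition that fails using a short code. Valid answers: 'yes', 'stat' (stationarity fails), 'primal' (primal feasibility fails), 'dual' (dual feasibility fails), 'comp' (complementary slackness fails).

Gradient of f: grad f(x) = Q x + c = (-8, -6)
Constraint values g_i(x) = a_i^T x - b_i:
  g_1((0, -1)) = 0
  g_2((0, -1)) = 0
Stationarity residual: grad f(x) + sum_i lambda_i a_i = (0, 0)
  -> stationarity OK
Primal feasibility (all g_i <= 0): OK
Dual feasibility (all lambda_i >= 0): OK
Complementary slackness (lambda_i * g_i(x) = 0 for all i): OK

Verdict: yes, KKT holds.

yes


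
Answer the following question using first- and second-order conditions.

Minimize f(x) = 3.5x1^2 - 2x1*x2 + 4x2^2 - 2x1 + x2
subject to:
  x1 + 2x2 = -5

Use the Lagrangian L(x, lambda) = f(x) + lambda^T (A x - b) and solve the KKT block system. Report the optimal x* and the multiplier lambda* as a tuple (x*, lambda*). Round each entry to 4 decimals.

Form the Lagrangian:
  L(x, lambda) = (1/2) x^T Q x + c^T x + lambda^T (A x - b)
Stationarity (grad_x L = 0): Q x + c + A^T lambda = 0.
Primal feasibility: A x = b.

This gives the KKT block system:
  [ Q   A^T ] [ x     ]   [-c ]
  [ A    0  ] [ lambda ] = [ b ]

Solving the linear system:
  x*      = (-1.1364, -1.9318)
  lambda* = (6.0909)
  f(x*)   = 15.3977

x* = (-1.1364, -1.9318), lambda* = (6.0909)


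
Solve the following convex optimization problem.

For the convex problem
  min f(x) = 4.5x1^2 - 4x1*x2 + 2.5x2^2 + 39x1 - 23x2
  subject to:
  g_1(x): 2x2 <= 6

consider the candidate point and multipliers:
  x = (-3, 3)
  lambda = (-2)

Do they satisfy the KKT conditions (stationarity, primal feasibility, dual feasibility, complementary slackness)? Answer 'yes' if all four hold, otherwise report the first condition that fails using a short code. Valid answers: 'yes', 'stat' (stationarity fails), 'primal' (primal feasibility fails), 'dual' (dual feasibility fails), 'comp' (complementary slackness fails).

Gradient of f: grad f(x) = Q x + c = (0, 4)
Constraint values g_i(x) = a_i^T x - b_i:
  g_1((-3, 3)) = 0
Stationarity residual: grad f(x) + sum_i lambda_i a_i = (0, 0)
  -> stationarity OK
Primal feasibility (all g_i <= 0): OK
Dual feasibility (all lambda_i >= 0): FAILS
Complementary slackness (lambda_i * g_i(x) = 0 for all i): OK

Verdict: the first failing condition is dual_feasibility -> dual.

dual


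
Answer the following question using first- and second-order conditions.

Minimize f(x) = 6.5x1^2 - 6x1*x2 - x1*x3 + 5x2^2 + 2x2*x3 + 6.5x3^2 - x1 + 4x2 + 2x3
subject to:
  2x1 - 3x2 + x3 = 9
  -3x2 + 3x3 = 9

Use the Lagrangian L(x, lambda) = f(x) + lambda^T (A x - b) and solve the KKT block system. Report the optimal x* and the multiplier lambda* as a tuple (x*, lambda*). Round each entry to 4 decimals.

Form the Lagrangian:
  L(x, lambda) = (1/2) x^T Q x + c^T x + lambda^T (A x - b)
Stationarity (grad_x L = 0): Q x + c + A^T lambda = 0.
Primal feasibility: A x = b.

This gives the KKT block system:
  [ Q   A^T ] [ x     ]   [-c ]
  [ A    0  ] [ lambda ] = [ b ]

Solving the linear system:
  x*      = (0.5, -2.5, 0.5)
  lambda* = (-10, 2.3333)
  f(x*)   = 29.75

x* = (0.5, -2.5, 0.5), lambda* = (-10, 2.3333)


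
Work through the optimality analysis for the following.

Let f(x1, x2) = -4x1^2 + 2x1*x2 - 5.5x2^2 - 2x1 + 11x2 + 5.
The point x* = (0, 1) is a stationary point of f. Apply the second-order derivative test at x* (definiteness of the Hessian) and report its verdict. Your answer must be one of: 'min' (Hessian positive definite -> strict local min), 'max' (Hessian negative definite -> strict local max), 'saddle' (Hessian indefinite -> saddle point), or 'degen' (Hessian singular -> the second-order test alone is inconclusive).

Compute the Hessian H = grad^2 f:
  H = [[-8, 2], [2, -11]]
Verify stationarity: grad f(x*) = H x* + g = (0, 0).
Eigenvalues of H: -12, -7.
Both eigenvalues < 0, so H is negative definite -> x* is a strict local max.

max


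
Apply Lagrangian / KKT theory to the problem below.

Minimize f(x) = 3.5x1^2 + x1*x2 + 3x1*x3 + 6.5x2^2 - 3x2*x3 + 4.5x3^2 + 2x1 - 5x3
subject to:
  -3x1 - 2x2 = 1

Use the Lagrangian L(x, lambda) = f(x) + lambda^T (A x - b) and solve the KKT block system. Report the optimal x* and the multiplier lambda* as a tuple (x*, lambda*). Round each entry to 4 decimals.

Form the Lagrangian:
  L(x, lambda) = (1/2) x^T Q x + c^T x + lambda^T (A x - b)
Stationarity (grad_x L = 0): Q x + c + A^T lambda = 0.
Primal feasibility: A x = b.

This gives the KKT block system:
  [ Q   A^T ] [ x     ]   [-c ]
  [ A    0  ] [ lambda ] = [ b ]

Solving the linear system:
  x*      = (-0.5247, 0.287, 0.8261)
  lambda* = (0.3642)
  f(x*)   = -2.7721

x* = (-0.5247, 0.287, 0.8261), lambda* = (0.3642)


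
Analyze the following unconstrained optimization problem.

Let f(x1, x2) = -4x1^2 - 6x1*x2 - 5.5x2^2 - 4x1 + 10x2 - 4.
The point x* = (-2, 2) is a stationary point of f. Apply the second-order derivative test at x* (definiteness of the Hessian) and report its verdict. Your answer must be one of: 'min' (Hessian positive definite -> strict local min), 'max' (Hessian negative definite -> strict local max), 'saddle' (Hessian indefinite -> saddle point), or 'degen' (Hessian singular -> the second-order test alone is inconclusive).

Compute the Hessian H = grad^2 f:
  H = [[-8, -6], [-6, -11]]
Verify stationarity: grad f(x*) = H x* + g = (0, 0).
Eigenvalues of H: -15.6847, -3.3153.
Both eigenvalues < 0, so H is negative definite -> x* is a strict local max.

max


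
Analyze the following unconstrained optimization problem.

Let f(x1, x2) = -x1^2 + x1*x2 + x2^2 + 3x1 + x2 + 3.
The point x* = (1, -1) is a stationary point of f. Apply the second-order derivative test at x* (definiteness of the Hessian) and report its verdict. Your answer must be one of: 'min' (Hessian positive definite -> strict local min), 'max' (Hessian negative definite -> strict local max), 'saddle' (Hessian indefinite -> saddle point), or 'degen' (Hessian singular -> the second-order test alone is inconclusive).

Compute the Hessian H = grad^2 f:
  H = [[-2, 1], [1, 2]]
Verify stationarity: grad f(x*) = H x* + g = (0, 0).
Eigenvalues of H: -2.2361, 2.2361.
Eigenvalues have mixed signs, so H is indefinite -> x* is a saddle point.

saddle


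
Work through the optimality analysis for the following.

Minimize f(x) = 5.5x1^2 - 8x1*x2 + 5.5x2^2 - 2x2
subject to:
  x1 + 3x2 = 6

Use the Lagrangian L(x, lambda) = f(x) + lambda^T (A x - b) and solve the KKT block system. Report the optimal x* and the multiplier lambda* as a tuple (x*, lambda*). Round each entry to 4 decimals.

Form the Lagrangian:
  L(x, lambda) = (1/2) x^T Q x + c^T x + lambda^T (A x - b)
Stationarity (grad_x L = 0): Q x + c + A^T lambda = 0.
Primal feasibility: A x = b.

This gives the KKT block system:
  [ Q   A^T ] [ x     ]   [-c ]
  [ A    0  ] [ lambda ] = [ b ]

Solving the linear system:
  x*      = (1.2911, 1.5696)
  lambda* = (-1.6456)
  f(x*)   = 3.3671

x* = (1.2911, 1.5696), lambda* = (-1.6456)


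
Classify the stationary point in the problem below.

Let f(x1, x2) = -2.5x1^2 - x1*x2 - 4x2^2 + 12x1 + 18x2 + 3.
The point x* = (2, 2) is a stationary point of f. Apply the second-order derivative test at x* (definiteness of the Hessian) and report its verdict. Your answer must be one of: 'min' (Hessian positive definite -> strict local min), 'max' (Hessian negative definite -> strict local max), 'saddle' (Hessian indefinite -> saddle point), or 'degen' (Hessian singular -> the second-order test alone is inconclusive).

Compute the Hessian H = grad^2 f:
  H = [[-5, -1], [-1, -8]]
Verify stationarity: grad f(x*) = H x* + g = (0, 0).
Eigenvalues of H: -8.3028, -4.6972.
Both eigenvalues < 0, so H is negative definite -> x* is a strict local max.

max


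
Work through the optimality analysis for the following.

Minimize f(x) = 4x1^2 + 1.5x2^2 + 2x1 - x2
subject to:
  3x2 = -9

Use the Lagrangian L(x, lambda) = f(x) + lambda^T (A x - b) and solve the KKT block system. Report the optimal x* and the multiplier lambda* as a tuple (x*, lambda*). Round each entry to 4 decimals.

Form the Lagrangian:
  L(x, lambda) = (1/2) x^T Q x + c^T x + lambda^T (A x - b)
Stationarity (grad_x L = 0): Q x + c + A^T lambda = 0.
Primal feasibility: A x = b.

This gives the KKT block system:
  [ Q   A^T ] [ x     ]   [-c ]
  [ A    0  ] [ lambda ] = [ b ]

Solving the linear system:
  x*      = (-0.25, -3)
  lambda* = (3.3333)
  f(x*)   = 16.25

x* = (-0.25, -3), lambda* = (3.3333)


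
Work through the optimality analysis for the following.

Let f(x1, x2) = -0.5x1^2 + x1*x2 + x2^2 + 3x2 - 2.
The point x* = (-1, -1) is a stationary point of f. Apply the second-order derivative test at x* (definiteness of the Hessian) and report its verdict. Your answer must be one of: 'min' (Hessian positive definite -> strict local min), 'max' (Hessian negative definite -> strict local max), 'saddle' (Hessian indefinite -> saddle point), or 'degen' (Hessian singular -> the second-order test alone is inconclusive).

Compute the Hessian H = grad^2 f:
  H = [[-1, 1], [1, 2]]
Verify stationarity: grad f(x*) = H x* + g = (0, 0).
Eigenvalues of H: -1.3028, 2.3028.
Eigenvalues have mixed signs, so H is indefinite -> x* is a saddle point.

saddle


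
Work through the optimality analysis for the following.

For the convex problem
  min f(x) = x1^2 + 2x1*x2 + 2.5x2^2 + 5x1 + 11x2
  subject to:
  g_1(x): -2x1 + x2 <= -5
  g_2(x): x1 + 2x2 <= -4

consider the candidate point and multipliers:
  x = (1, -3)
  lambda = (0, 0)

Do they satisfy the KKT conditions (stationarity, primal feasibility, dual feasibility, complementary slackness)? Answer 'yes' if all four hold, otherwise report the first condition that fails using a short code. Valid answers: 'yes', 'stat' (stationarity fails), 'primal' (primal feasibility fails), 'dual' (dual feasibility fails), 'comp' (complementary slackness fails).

Gradient of f: grad f(x) = Q x + c = (1, -2)
Constraint values g_i(x) = a_i^T x - b_i:
  g_1((1, -3)) = 0
  g_2((1, -3)) = -1
Stationarity residual: grad f(x) + sum_i lambda_i a_i = (1, -2)
  -> stationarity FAILS
Primal feasibility (all g_i <= 0): OK
Dual feasibility (all lambda_i >= 0): OK
Complementary slackness (lambda_i * g_i(x) = 0 for all i): OK

Verdict: the first failing condition is stationarity -> stat.

stat


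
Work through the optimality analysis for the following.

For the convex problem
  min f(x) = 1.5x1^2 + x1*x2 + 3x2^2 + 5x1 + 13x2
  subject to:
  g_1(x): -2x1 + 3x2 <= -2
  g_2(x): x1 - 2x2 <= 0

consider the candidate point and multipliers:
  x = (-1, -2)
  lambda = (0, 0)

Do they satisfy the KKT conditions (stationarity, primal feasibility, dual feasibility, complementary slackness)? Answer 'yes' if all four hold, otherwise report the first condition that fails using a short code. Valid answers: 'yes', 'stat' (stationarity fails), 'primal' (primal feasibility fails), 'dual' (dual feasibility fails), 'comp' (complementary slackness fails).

Gradient of f: grad f(x) = Q x + c = (0, 0)
Constraint values g_i(x) = a_i^T x - b_i:
  g_1((-1, -2)) = -2
  g_2((-1, -2)) = 3
Stationarity residual: grad f(x) + sum_i lambda_i a_i = (0, 0)
  -> stationarity OK
Primal feasibility (all g_i <= 0): FAILS
Dual feasibility (all lambda_i >= 0): OK
Complementary slackness (lambda_i * g_i(x) = 0 for all i): OK

Verdict: the first failing condition is primal_feasibility -> primal.

primal


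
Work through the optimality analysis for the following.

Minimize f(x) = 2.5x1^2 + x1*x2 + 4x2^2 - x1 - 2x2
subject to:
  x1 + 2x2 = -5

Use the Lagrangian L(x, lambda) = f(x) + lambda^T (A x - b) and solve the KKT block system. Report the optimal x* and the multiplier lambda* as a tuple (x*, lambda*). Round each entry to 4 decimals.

Form the Lagrangian:
  L(x, lambda) = (1/2) x^T Q x + c^T x + lambda^T (A x - b)
Stationarity (grad_x L = 0): Q x + c + A^T lambda = 0.
Primal feasibility: A x = b.

This gives the KKT block system:
  [ Q   A^T ] [ x     ]   [-c ]
  [ A    0  ] [ lambda ] = [ b ]

Solving the linear system:
  x*      = (-1.25, -1.875)
  lambda* = (9.125)
  f(x*)   = 25.3125

x* = (-1.25, -1.875), lambda* = (9.125)


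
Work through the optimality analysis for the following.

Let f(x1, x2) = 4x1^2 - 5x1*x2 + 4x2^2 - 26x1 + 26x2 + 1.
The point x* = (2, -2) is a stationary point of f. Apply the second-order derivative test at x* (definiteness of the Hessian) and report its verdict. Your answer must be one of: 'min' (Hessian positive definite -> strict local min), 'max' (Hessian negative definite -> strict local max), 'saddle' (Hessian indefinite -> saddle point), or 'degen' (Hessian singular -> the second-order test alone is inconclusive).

Compute the Hessian H = grad^2 f:
  H = [[8, -5], [-5, 8]]
Verify stationarity: grad f(x*) = H x* + g = (0, 0).
Eigenvalues of H: 3, 13.
Both eigenvalues > 0, so H is positive definite -> x* is a strict local min.

min
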